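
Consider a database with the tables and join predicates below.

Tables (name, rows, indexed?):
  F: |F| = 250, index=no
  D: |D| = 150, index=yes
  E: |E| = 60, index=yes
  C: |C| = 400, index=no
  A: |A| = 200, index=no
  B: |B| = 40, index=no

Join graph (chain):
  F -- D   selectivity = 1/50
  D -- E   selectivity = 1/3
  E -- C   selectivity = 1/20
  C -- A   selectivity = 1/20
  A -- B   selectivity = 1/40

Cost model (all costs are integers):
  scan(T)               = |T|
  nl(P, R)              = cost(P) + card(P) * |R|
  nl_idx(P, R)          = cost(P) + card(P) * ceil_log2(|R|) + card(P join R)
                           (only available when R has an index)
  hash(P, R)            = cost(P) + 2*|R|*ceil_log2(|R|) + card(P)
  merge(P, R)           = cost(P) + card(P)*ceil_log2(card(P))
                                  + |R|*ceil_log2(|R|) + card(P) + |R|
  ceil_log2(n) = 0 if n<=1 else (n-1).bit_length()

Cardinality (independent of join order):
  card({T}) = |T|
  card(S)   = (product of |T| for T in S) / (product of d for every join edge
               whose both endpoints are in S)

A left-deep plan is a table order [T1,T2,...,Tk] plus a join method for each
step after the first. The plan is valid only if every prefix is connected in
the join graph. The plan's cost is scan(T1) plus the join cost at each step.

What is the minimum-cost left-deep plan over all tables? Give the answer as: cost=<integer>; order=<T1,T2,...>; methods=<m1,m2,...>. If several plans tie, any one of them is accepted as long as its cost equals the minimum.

cost=629800; order=A,B,C,E,D,F; methods=hash,merge,hash,hash,hash

Selinger DP (subsets sized 1..n):
  {F}: scan cost=250, card=250
  {D}: scan cost=150, card=150
  {E}: scan cost=60, card=60
  {C}: scan cost=400, card=400
  {A}: scan cost=200, card=200
  {B}: scan cost=40, card=40
  {DF}: card=750; try (D,hash)→2900, (D,nl_idx)→3000, (F,merge)→3750, (D,merge)→3850, (F,hash)→4300, (F,nl)→37650 …(+1); best=2900 via (D,hash)
  {DE}: card=3000; try (E,hash)→1020, (D,merge)→1830, (E,merge)→1920, (D,hash)→2520, (D,nl_idx)→3540, (E,nl_idx)→4050 …(+2); best=1020 via (E,hash)
  {CE}: card=1200; try (E,hash)→1520, (E,nl_idx)→4000, (C,merge)→4480, (E,merge)→4820, (C,hash)→7320, (C,nl)→24060 …(+1); best=1520 via (E,hash)
  {AC}: card=4000; try (A,hash)→4000, (C,merge)→6000, (A,merge)→6200, (C,hash)→7600, (C,nl)→80200, (A,nl)→80400; best=4000 via (A,hash)
  {AB}: card=200; try (B,hash)→880, (A,merge)→2120, (B,merge)→2280, (A,hash)→3280, (A,nl)→8040, (B,nl)→8200; best=880 via (B,hash)
  {DEF}: card=15000; try (E,hash)→4370, (F,hash)→8020, (E,merge)→11570, (E,nl_idx)→22400, (F,merge)→42270, (E,nl)→47900 …(+1); best=4370 via (E,hash)
  {CDE}: card=60000; try (D,hash)→5120, (C,hash)→11220, (D,merge)→17270, (C,merge)→44020, (D,nl_idx)→71120, (D,nl)→181520 …(+1); best=5120 via (D,hash)
  {ACE}: card=12000; try (A,hash)→5920, (E,hash)→8720, (A,merge)→17720, (E,nl_idx)→40000, (E,merge)→56420, (A,nl)→241520 …(+1); best=5920 via (A,hash)
  {ABC}: card=4000; try (C,merge)→6680, (C,hash)→8280, (B,hash)→8480, (B,merge)→56280, (C,nl)→80880, (B,nl)→164000; best=6680 via (C,merge)
  {CDEF}: card=300000; try (C,hash)→26570, (F,hash)→69120, (C,merge)→233370, (F,merge)→1027370, (C,nl)→6004370, (F,nl)→15005120; best=26570 via (C,hash)
  {ACDE}: card=600000; try (D,hash)→20320, (A,hash)→68320, (D,merge)→187270, (D,nl_idx)→701920, (A,merge)→1026920, (D,nl)→1805920 …(+1); best=20320 via (D,hash)
  {ABCE}: card=12000; try (E,hash)→11400, (B,hash)→18400, (E,nl_idx)→42680, (E,merge)→59100, (B,merge)→186200, (E,nl)→246680 …(+1); best=11400 via (E,hash)
  {ACDEF}: card=3000000; try (A,hash)→329770, (F,hash)→624320, (A,merge)→6028370, (F,merge)→12622570, (A,nl)→60026570, (F,nl)→150020320; best=329770 via (A,hash)
  {ABCDE}: card=600000; try (D,hash)→25800, (D,merge)→192750, (B,hash)→620800, (D,nl_idx)→707400, (D,nl)→1811400, (B,merge)→12620600 …(+1); best=25800 via (D,hash)
  {ABCDEF}: card=3000000; try (F,hash)→629800, (B,hash)→3330250, (F,merge)→12628050, (B,merge)→69330050, (B,nl)→120329770, (F,nl)→150025800; best=629800 via (F,hash)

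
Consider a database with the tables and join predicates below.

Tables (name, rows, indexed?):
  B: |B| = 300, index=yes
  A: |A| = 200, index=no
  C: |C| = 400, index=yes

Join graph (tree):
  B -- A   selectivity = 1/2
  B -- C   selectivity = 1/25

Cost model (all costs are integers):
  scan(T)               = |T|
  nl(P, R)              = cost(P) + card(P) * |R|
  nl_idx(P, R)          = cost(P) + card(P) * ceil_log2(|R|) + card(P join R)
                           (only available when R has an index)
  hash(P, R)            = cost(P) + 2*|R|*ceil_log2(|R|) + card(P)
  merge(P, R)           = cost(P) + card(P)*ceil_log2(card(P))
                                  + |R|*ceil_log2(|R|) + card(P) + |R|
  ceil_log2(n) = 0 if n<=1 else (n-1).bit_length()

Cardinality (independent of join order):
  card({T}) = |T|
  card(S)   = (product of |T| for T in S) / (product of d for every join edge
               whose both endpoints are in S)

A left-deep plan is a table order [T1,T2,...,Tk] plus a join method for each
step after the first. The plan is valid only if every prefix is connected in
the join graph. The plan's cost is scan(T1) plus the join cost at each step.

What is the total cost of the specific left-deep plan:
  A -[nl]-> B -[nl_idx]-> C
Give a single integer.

step 1: scan A: cost=200, card=200
step 2: join B via nl
    card(P join B) = 200*300/(2) = 30000
    cost = 200 + 200*300 = 60200
step 3: join C via nl_idx
    card(P join C) = 30000*400/(25) = 480000
    cost = 60200 + 30000*9 + 480000 = 810200

810200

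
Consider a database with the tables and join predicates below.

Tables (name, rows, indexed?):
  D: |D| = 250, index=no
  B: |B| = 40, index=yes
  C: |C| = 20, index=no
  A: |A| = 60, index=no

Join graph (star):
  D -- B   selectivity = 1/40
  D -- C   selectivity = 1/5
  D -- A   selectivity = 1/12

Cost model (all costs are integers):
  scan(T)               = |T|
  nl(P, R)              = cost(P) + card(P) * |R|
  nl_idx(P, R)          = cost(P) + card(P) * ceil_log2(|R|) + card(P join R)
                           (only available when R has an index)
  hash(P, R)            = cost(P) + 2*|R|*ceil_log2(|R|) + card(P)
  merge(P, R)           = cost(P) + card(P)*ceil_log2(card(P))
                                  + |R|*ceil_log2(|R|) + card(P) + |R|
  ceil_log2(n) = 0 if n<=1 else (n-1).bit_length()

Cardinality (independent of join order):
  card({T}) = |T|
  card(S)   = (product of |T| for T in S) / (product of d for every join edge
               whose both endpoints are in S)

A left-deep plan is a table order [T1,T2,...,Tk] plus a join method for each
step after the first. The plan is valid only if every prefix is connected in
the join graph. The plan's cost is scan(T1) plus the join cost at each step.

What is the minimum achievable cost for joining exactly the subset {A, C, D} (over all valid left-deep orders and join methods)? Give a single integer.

2420

Selinger DP over subsets of {A,C,D}:
  {D}: scan cost=250, card=250
  {C}: scan cost=20, card=20
  {A}: scan cost=60, card=60
  {CD}: card=1000; try (C,hash)→700, (D,merge)→2390, (C,merge)→2620, (D,hash)→4040, (D,nl)→5020, (C,nl)→5250; best=700 via (C,hash)
  {AD}: card=1250; try (A,hash)→1220, (D,merge)→2730, (A,merge)→2920, (D,hash)→4120, (D,nl)→15060, (A,nl)→15250; best=1220 via (A,hash)
  {ACD}: card=5000; try (A,hash)→2420, (C,hash)→2670, (A,merge)→12120, (C,merge)→16340, (C,nl)→26220, (A,nl)→60700; best=2420 via (A,hash)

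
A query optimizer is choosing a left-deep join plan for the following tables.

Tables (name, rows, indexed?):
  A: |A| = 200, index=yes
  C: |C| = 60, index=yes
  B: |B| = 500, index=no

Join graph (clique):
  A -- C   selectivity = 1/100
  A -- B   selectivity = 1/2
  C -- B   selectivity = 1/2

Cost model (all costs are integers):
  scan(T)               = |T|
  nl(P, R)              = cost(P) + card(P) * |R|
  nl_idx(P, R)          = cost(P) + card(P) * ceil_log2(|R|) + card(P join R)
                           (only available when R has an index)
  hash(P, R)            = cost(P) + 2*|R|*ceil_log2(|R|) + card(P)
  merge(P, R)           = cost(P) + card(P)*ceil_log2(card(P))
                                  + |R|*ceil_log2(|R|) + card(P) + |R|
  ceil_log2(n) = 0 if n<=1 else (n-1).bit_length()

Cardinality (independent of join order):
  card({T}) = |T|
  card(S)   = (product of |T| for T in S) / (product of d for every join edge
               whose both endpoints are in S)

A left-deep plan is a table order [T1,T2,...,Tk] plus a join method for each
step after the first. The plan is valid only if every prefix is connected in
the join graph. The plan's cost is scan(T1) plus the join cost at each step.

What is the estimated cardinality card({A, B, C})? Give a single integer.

15000

Tables in S: A(200), B(500), C(60)
Edges inside S: A-C(d=100), A-B(d=2), C-B(d=2)
numerator = 200 * 500 * 60 = 6000000
denominator = 100 * 2 * 2 = 400
card(S) = 6000000 / 400 = 15000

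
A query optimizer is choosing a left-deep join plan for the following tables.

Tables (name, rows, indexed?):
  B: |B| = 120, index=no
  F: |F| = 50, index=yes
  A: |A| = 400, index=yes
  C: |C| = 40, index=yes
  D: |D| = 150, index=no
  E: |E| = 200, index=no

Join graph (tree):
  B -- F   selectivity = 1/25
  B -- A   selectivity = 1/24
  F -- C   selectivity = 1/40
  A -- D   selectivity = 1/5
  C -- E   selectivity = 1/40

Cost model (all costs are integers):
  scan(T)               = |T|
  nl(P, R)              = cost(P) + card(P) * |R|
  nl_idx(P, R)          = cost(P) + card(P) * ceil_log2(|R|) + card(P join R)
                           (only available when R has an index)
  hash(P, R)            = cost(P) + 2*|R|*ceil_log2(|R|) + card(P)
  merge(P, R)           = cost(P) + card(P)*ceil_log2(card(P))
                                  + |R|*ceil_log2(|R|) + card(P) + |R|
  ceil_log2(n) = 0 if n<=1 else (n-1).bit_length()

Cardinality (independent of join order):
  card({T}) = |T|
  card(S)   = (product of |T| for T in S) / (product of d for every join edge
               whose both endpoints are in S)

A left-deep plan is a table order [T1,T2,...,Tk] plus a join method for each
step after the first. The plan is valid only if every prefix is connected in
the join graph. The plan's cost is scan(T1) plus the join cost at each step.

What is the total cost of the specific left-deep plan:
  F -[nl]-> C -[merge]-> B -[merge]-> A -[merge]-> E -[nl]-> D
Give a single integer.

3063320

step 1: scan F: cost=50, card=50
step 2: join C via nl
    card(P join C) = 50*40/(40) = 50
    cost = 50 + 50*40 = 2050
step 3: join B via merge
    card(P join B) = 50*120/(25) = 240
    cost = 2050 + 50*6 + 120*7 + 50 + 120 = 3360
step 4: join A via merge
    card(P join A) = 240*400/(24) = 4000
    cost = 3360 + 240*8 + 400*9 + 240 + 400 = 9520
step 5: join E via merge
    card(P join E) = 4000*200/(40) = 20000
    cost = 9520 + 4000*12 + 200*8 + 4000 + 200 = 63320
step 6: join D via nl
    card(P join D) = 20000*150/(5) = 600000
    cost = 63320 + 20000*150 = 3063320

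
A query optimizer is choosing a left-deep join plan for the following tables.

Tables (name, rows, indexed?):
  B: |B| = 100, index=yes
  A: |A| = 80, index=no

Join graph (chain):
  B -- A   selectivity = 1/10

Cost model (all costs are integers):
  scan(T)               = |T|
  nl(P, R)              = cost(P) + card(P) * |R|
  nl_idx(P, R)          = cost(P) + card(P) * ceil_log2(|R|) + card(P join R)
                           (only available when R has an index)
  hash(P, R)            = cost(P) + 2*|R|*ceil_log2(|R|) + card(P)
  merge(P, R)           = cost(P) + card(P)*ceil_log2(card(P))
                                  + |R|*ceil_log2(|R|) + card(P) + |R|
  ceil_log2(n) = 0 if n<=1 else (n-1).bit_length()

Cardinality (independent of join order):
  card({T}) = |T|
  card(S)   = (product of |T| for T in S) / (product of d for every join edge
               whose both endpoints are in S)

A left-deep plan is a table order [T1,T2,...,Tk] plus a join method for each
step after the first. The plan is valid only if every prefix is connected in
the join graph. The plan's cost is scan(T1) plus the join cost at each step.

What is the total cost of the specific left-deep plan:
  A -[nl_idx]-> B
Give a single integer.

step 1: scan A: cost=80, card=80
step 2: join B via nl_idx
    card(P join B) = 80*100/(10) = 800
    cost = 80 + 80*7 + 800 = 1440

1440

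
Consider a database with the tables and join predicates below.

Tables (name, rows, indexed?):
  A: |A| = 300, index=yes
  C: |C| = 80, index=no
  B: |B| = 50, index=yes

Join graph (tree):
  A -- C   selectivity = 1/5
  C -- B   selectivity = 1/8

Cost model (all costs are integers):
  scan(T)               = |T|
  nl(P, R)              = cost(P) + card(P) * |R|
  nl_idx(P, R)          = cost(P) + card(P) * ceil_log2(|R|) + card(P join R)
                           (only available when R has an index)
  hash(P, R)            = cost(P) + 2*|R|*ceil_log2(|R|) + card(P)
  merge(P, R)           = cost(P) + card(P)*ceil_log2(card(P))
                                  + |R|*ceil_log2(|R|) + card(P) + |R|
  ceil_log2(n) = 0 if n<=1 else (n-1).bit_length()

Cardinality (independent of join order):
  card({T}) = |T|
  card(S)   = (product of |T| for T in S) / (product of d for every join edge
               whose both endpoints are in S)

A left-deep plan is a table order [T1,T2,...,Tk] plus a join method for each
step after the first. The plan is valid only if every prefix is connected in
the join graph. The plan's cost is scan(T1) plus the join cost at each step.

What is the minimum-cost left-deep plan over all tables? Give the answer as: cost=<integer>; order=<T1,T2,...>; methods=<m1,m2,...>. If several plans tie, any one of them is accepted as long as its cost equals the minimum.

Selinger DP (subsets sized 1..n):
  {A}: scan cost=300, card=300
  {C}: scan cost=80, card=80
  {B}: scan cost=50, card=50
  {AC}: card=4800; try (C,hash)→1720, (A,merge)→3720, (C,merge)→3940, (A,hash)→5560, (A,nl_idx)→5600, (A,nl)→24080 …(+1); best=1720 via (C,hash)
  {BC}: card=500; try (B,hash)→760, (C,merge)→1040, (B,nl_idx)→1060, (B,merge)→1070, (C,hash)→1220, (C,nl)→4050 …(+1); best=760 via (B,hash)
  {ABC}: card=30000; try (A,hash)→6660, (B,hash)→7120, (A,merge)→8760, (A,nl_idx)→35260, (B,nl_idx)→60520, (B,merge)→69270 …(+2); best=6660 via (A,hash)

cost=6660; order=C,B,A; methods=hash,hash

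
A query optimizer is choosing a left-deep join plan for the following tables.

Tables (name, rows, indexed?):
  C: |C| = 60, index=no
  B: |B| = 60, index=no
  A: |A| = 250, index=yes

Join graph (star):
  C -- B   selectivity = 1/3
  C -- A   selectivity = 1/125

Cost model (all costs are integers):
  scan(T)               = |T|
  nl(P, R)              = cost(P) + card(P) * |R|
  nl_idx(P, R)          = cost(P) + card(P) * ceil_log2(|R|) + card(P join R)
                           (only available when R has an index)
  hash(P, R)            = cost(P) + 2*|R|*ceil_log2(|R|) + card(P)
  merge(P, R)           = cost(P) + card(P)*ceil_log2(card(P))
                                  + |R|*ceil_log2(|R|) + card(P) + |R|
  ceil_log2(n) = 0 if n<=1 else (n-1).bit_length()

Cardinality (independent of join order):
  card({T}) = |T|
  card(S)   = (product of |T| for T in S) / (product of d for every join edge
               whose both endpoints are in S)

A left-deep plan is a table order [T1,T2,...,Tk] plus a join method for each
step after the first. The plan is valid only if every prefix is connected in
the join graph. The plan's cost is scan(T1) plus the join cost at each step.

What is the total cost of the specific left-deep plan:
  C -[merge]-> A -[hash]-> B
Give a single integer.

step 1: scan C: cost=60, card=60
step 2: join A via merge
    card(P join A) = 60*250/(125) = 120
    cost = 60 + 60*6 + 250*8 + 60 + 250 = 2730
step 3: join B via hash
    card(P join B) = 120*60/(3) = 2400
    cost = 2730 + 2*60*6 + 120 = 3570

3570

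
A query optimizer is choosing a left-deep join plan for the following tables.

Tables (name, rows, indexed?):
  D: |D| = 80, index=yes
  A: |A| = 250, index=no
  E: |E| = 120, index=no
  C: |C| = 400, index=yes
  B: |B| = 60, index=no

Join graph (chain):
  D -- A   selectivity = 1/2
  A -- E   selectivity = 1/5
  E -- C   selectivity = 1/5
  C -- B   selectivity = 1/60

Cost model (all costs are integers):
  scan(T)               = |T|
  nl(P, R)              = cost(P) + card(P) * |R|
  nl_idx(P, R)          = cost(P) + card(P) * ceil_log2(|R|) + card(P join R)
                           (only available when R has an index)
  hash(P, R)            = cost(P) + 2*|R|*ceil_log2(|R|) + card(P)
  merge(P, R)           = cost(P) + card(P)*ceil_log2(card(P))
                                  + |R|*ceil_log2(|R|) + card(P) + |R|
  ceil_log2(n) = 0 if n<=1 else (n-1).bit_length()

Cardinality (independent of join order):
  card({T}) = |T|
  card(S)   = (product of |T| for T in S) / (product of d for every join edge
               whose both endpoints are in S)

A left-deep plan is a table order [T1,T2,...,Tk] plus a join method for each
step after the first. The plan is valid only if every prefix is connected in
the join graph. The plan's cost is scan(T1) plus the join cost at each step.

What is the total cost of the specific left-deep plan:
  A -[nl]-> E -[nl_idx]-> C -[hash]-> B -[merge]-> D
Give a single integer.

step 1: scan A: cost=250, card=250
step 2: join E via nl
    card(P join E) = 250*120/(5) = 6000
    cost = 250 + 250*120 = 30250
step 3: join C via nl_idx
    card(P join C) = 6000*400/(5) = 480000
    cost = 30250 + 6000*9 + 480000 = 564250
step 4: join B via hash
    card(P join B) = 480000*60/(60) = 480000
    cost = 564250 + 2*60*6 + 480000 = 1044970
step 5: join D via merge
    card(P join D) = 480000*80/(2) = 19200000
    cost = 1044970 + 480000*19 + 80*7 + 480000 + 80 = 10645610

10645610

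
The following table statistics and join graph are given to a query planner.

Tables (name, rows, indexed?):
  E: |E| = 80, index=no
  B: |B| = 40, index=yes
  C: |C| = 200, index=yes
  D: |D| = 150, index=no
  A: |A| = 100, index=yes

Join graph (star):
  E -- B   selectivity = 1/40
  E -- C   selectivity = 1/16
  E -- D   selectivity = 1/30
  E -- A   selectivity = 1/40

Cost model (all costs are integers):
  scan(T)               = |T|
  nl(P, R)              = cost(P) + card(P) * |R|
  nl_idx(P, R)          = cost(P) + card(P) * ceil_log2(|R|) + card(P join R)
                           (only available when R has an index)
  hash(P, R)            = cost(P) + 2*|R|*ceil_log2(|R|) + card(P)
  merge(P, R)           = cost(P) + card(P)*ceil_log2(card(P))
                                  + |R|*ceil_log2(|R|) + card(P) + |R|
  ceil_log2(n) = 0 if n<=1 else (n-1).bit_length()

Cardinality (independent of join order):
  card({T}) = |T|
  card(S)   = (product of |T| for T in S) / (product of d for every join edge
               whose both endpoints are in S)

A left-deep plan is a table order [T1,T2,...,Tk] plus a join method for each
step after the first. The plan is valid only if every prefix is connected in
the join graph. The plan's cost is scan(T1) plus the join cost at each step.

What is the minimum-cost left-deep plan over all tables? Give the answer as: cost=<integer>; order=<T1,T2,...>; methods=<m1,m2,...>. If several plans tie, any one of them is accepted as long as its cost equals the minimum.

cost=8200; order=E,B,A,D,C; methods=hash,nl_idx,hash,hash

Selinger DP (subsets sized 1..n):
  {E}: scan cost=80, card=80
  {B}: scan cost=40, card=40
  {C}: scan cost=200, card=200
  {D}: scan cost=150, card=150
  {A}: scan cost=100, card=100
  {BE}: card=80; try (B,hash)→640, (B,nl_idx)→640, (E,merge)→960, (B,merge)→1000, (E,hash)→1200, (E,nl)→3240 …(+1); best=640 via (B,hash)
  {CE}: card=1000; try (E,hash)→1520, (C,nl_idx)→1720, (C,merge)→2520, (E,merge)→2640, (C,hash)→3360, (C,nl)→16080 …(+1); best=1520 via (E,hash)
  {DE}: card=400; try (E,hash)→1420, (D,merge)→2070, (E,merge)→2140, (D,hash)→2560, (D,nl)→12080, (E,nl)→12150; best=1420 via (E,hash)
  {AE}: card=200; try (A,nl_idx)→840, (E,hash)→1320, (A,merge)→1520, (E,merge)→1540, (A,hash)→1560, (A,nl)→8080 …(+1); best=840 via (A,nl_idx)
  {BCE}: card=1000; try (C,nl_idx)→2280, (B,hash)→3000, (C,merge)→3080, (C,hash)→3920, (B,nl_idx)→8520, (B,merge)→12800 …(+2); best=2280 via (C,nl_idx)
  {BDE}: card=400; try (B,hash)→2300, (D,merge)→2630, (D,hash)→3120, (B,nl_idx)→4220, (B,merge)→5700, (D,nl)→12640 …(+1); best=2300 via (B,hash)
  {ABE}: card=200; try (A,nl_idx)→1400, (B,hash)→1520, (A,merge)→2080, (A,hash)→2120, (B,nl_idx)→2240, (B,merge)→2920 …(+2); best=1400 via (A,nl_idx)
  {CDE}: card=5000; try (D,hash)→4920, (C,hash)→5020, (C,merge)→7220, (C,nl_idx)→9620, (D,merge)→13870, (C,nl)→81420 …(+1); best=4920 via (D,hash)
  {ACE}: card=2500; try (A,hash)→3920, (C,hash)→4240, (C,merge)→4440, (C,nl_idx)→4940, (A,nl_idx)→11020, (A,merge)→13320 …(+2); best=3920 via (A,hash)
  {ADE}: card=1000; try (A,hash)→3220, (D,hash)→3440, (D,merge)→3990, (A,nl_idx)→5220, (A,merge)→6220, (D,nl)→30840 …(+1); best=3220 via (A,hash)
  {BCDE}: card=5000; try (D,hash)→5680, (C,hash)→5900, (C,merge)→8100, (B,hash)→10400, (C,nl_idx)→10500, (D,merge)→14630 …(+5); best=5680 via (D,hash)
  {ABCE}: card=2500; try (A,hash)→4680, (C,hash)→4800, (C,merge)→5000, (C,nl_idx)→5500, (B,hash)→6900, (A,nl_idx)→11780 …(+6); best=4680 via (A,hash)
  {ABDE}: card=1000; try (D,hash)→4000, (A,hash)→4100, (D,merge)→4550, (B,hash)→4700, (A,nl_idx)→6100, (A,merge)→7100 …(+5); best=4000 via (D,hash)
  {ACDE}: card=12500; try (C,hash)→7420, (D,hash)→8820, (A,hash)→11320, (C,merge)→16020, (C,nl_idx)→23720, (D,merge)→37770 …(+5); best=7420 via (C,hash)
  {ABCDE}: card=12500; try (C,hash)→8200, (D,hash)→9580, (A,hash)→12080, (C,merge)→16800, (B,hash)→20400, (C,nl_idx)→24500 …(+9); best=8200 via (C,hash)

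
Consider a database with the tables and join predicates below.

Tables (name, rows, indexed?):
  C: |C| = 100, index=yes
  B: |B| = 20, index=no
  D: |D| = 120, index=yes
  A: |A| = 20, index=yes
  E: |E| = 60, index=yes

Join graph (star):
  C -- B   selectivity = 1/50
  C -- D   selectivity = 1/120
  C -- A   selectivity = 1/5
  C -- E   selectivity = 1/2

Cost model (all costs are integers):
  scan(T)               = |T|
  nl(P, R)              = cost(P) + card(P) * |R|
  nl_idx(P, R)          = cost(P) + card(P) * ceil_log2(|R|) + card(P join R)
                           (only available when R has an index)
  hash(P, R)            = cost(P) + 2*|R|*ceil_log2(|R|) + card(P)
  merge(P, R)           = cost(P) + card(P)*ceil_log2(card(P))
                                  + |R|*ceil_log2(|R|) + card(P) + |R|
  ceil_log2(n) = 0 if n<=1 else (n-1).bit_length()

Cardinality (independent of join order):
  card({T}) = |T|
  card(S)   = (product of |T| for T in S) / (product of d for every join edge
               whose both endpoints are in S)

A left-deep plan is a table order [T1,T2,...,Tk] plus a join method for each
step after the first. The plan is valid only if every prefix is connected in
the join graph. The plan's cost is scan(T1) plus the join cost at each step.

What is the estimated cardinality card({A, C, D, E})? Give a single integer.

Tables in S: A(20), C(100), D(120), E(60)
Edges inside S: C-D(d=120), C-A(d=5), C-E(d=2)
numerator = 20 * 100 * 120 * 60 = 14400000
denominator = 120 * 5 * 2 = 1200
card(S) = 14400000 / 1200 = 12000

12000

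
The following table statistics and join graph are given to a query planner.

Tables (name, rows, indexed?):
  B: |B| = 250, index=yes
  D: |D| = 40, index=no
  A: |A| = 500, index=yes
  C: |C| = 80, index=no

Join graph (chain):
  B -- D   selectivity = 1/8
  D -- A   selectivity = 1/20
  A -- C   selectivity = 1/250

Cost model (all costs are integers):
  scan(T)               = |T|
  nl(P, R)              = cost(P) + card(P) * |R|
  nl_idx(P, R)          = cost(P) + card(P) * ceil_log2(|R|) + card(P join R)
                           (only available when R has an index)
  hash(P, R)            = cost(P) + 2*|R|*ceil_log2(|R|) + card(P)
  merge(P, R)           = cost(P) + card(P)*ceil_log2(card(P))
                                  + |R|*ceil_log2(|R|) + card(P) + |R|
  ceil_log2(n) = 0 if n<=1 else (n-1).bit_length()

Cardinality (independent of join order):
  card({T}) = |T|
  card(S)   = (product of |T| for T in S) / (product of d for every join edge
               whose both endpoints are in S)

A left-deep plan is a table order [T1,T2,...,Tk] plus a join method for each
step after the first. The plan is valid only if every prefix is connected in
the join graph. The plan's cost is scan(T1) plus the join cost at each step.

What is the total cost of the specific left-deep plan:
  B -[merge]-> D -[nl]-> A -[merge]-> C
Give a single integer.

step 1: scan B: cost=250, card=250
step 2: join D via merge
    card(P join D) = 250*40/(8) = 1250
    cost = 250 + 250*8 + 40*6 + 250 + 40 = 2780
step 3: join A via nl
    card(P join A) = 1250*500/(20) = 31250
    cost = 2780 + 1250*500 = 627780
step 4: join C via merge
    card(P join C) = 31250*80/(250) = 10000
    cost = 627780 + 31250*15 + 80*7 + 31250 + 80 = 1128420

1128420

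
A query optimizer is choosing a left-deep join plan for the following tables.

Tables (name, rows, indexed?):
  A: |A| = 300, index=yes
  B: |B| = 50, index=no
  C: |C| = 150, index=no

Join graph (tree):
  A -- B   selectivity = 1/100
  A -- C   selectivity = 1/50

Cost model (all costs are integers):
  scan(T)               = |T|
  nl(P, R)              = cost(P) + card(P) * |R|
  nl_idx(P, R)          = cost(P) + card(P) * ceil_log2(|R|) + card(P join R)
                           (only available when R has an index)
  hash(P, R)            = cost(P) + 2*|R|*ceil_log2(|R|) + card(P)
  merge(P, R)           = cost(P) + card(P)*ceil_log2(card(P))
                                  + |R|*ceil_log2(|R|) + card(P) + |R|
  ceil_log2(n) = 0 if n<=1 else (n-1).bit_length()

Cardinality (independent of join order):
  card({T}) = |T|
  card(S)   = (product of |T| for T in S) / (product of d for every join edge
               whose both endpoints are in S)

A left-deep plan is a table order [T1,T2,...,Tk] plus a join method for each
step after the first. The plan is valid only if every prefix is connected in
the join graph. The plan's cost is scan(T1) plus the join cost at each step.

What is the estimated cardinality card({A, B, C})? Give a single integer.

Tables in S: A(300), B(50), C(150)
Edges inside S: A-B(d=100), A-C(d=50)
numerator = 300 * 50 * 150 = 2250000
denominator = 100 * 50 = 5000
card(S) = 2250000 / 5000 = 450

450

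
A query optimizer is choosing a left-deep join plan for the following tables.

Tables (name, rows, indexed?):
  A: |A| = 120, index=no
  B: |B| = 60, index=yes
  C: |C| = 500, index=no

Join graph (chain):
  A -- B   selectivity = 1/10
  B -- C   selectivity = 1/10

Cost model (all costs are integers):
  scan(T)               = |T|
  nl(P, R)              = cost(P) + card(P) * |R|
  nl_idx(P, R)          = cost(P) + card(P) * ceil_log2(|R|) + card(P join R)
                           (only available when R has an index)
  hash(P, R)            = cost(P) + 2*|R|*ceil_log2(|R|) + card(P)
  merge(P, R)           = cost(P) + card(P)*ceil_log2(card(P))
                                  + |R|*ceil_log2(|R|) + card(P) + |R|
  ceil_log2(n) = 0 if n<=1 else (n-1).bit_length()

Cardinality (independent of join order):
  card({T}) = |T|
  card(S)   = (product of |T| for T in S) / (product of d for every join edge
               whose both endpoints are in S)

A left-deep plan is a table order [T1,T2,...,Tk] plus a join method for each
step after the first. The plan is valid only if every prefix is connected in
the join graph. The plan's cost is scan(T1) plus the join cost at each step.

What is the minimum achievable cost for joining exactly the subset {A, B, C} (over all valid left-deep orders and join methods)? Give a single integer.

6400

Selinger DP over subsets of {A,B,C}:
  {A}: scan cost=120, card=120
  {B}: scan cost=60, card=60
  {C}: scan cost=500, card=500
  {AB}: card=720; try (B,hash)→960, (A,merge)→1440, (B,merge)→1500, (B,nl_idx)→1560, (A,hash)→1800, (A,nl)→7260 …(+1); best=960 via (B,hash)
  {BC}: card=3000; try (B,hash)→1720, (C,merge)→5480, (B,merge)→5920, (B,nl_idx)→6500, (C,hash)→9120, (C,nl)→30060 …(+1); best=1720 via (B,hash)
  {ABC}: card=36000; try (A,hash)→6400, (C,hash)→10680, (C,merge)→13880, (A,merge)→41680, (C,nl)→360960, (A,nl)→361720; best=6400 via (A,hash)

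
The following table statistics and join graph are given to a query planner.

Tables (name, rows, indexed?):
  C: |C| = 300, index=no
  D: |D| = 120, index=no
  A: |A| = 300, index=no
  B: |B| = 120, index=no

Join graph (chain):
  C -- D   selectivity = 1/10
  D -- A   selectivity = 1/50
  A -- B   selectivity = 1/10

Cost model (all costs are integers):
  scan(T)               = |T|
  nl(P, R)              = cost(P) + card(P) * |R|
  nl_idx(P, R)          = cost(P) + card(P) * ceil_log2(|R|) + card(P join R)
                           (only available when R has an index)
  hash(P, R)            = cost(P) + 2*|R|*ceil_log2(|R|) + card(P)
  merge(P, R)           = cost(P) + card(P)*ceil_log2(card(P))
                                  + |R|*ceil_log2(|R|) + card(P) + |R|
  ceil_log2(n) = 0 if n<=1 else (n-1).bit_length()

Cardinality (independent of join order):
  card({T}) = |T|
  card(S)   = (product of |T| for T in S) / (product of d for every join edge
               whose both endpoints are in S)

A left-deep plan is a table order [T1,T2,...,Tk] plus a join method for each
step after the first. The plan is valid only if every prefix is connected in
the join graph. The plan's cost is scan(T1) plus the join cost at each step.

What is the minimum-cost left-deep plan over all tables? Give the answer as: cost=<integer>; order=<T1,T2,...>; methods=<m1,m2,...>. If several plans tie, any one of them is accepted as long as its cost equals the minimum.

Selinger DP (subsets sized 1..n):
  {C}: scan cost=300, card=300
  {D}: scan cost=120, card=120
  {A}: scan cost=300, card=300
  {B}: scan cost=120, card=120
  {CD}: card=3600; try (D,hash)→2280, (C,merge)→4080, (D,merge)→4260, (C,hash)→5640, (C,nl)→36120, (D,nl)→36300; best=2280 via (D,hash)
  {AD}: card=720; try (D,hash)→2280, (A,merge)→4080, (D,merge)→4260, (A,hash)→5640, (A,nl)→36120, (D,nl)→36300; best=2280 via (D,hash)
  {AB}: card=3600; try (B,hash)→2280, (A,merge)→4080, (B,merge)→4260, (A,hash)→5640, (A,nl)→36120, (B,nl)→36300; best=2280 via (B,hash)
  {ACD}: card=21600; try (C,hash)→8400, (A,hash)→11280, (C,merge)→13200, (A,merge)→52080, (C,nl)→218280, (A,nl)→1082280; best=8400 via (C,hash)
  {ABD}: card=8640; try (B,hash)→4680, (D,hash)→7560, (B,merge)→11160, (D,merge)→50040, (B,nl)→88680, (D,nl)→434280; best=4680 via (B,hash)
  {ABCD}: card=259200; try (C,hash)→18720, (B,hash)→31680, (C,merge)→137280, (B,merge)→354960, (C,nl)→2596680, (B,nl)→2600400; best=18720 via (C,hash)

cost=18720; order=A,D,B,C; methods=hash,hash,hash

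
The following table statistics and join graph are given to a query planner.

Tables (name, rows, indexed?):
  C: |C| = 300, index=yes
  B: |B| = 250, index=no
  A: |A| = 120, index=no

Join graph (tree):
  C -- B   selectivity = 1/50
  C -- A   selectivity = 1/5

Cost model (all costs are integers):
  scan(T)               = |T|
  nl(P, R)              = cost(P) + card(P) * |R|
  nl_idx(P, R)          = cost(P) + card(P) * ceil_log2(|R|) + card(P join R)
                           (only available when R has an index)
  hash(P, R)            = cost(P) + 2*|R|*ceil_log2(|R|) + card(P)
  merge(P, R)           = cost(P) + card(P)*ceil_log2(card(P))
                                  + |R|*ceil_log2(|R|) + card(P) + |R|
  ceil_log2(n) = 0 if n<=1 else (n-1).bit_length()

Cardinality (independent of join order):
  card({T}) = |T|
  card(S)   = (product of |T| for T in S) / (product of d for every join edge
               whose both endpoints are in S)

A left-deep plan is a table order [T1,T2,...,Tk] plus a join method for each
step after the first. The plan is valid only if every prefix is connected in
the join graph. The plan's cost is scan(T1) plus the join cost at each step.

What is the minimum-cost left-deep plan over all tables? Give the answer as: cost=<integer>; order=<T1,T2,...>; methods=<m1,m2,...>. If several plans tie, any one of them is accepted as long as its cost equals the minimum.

Selinger DP (subsets sized 1..n):
  {C}: scan cost=300, card=300
  {B}: scan cost=250, card=250
  {A}: scan cost=120, card=120
  {BC}: card=1500; try (C,nl_idx)→4000, (B,hash)→4600, (C,merge)→5500, (B,merge)→5550, (C,hash)→5900, (C,nl)→75250 …(+1); best=4000 via (C,nl_idx)
  {AC}: card=7200; try (A,hash)→2280, (C,merge)→4080, (A,merge)→4260, (C,hash)→5640, (C,nl_idx)→8400, (C,nl)→36120 …(+1); best=2280 via (A,hash)
  {ABC}: card=36000; try (A,hash)→7180, (B,hash)→13480, (A,merge)→22960, (B,merge)→105330, (A,nl)→184000, (B,nl)→1802280; best=7180 via (A,hash)

cost=7180; order=B,C,A; methods=nl_idx,hash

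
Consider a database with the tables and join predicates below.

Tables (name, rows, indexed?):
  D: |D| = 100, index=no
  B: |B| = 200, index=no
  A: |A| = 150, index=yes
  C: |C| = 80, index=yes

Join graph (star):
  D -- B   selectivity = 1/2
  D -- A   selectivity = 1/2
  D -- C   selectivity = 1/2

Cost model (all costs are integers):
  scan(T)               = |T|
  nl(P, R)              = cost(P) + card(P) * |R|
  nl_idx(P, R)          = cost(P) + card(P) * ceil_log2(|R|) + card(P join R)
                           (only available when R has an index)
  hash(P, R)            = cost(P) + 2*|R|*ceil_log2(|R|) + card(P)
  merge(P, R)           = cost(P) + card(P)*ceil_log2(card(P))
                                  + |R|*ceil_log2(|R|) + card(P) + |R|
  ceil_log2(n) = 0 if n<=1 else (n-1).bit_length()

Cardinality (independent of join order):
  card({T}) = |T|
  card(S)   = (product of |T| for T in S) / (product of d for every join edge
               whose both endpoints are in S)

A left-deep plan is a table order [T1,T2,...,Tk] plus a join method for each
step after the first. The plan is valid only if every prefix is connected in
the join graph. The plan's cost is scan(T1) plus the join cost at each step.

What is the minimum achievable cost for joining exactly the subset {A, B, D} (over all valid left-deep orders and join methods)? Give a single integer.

Selinger DP over subsets of {A,B,D}:
  {D}: scan cost=100, card=100
  {B}: scan cost=200, card=200
  {A}: scan cost=150, card=150
  {BD}: card=10000; try (D,hash)→1800, (B,merge)→2700, (D,merge)→2800, (B,hash)→3400, (B,nl)→20100, (D,nl)→20200; best=1800 via (D,hash)
  {AD}: card=7500; try (D,hash)→1700, (A,merge)→2250, (D,merge)→2300, (A,hash)→2600, (A,nl_idx)→8400, (A,nl)→15100 …(+1); best=1700 via (D,hash)
  {ABD}: card=750000; try (B,hash)→12400, (A,hash)→14200, (B,merge)→108500, (A,merge)→153150, (A,nl_idx)→831800, (B,nl)→1501700 …(+1); best=12400 via (B,hash)

12400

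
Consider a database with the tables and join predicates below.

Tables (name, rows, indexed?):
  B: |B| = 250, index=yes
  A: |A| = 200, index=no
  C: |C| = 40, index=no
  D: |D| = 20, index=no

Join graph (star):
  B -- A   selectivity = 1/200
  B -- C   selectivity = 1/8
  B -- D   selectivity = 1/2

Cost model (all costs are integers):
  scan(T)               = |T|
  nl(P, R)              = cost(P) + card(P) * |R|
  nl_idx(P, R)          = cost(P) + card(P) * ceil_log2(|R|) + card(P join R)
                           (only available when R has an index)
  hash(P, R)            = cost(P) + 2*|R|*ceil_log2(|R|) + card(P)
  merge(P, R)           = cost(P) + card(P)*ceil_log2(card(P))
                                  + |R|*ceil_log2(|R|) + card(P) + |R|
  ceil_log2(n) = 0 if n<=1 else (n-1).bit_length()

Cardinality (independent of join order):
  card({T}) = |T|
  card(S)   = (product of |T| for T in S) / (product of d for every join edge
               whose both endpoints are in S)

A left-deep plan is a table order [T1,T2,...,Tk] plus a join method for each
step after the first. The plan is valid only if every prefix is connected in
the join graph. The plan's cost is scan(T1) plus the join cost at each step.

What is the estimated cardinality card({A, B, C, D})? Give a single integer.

Tables in S: A(200), B(250), C(40), D(20)
Edges inside S: B-A(d=200), B-C(d=8), B-D(d=2)
numerator = 200 * 250 * 40 * 20 = 40000000
denominator = 200 * 8 * 2 = 3200
card(S) = 40000000 / 3200 = 12500

12500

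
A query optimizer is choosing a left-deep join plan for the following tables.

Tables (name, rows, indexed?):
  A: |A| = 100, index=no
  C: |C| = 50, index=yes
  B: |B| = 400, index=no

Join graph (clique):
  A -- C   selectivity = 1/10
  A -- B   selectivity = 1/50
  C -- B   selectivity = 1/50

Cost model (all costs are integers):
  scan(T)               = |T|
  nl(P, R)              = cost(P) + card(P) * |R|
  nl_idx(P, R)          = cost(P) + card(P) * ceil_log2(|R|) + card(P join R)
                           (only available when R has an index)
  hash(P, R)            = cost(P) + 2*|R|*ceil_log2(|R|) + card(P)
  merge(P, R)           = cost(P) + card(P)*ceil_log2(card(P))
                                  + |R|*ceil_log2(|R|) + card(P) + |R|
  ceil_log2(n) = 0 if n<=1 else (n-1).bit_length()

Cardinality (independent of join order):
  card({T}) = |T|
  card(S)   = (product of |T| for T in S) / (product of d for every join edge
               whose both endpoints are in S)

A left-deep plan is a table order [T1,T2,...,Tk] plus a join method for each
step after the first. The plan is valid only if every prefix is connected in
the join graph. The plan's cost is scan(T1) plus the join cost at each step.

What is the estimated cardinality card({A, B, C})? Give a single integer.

80

Tables in S: A(100), B(400), C(50)
Edges inside S: A-C(d=10), A-B(d=50), C-B(d=50)
numerator = 100 * 400 * 50 = 2000000
denominator = 10 * 50 * 50 = 25000
card(S) = 2000000 / 25000 = 80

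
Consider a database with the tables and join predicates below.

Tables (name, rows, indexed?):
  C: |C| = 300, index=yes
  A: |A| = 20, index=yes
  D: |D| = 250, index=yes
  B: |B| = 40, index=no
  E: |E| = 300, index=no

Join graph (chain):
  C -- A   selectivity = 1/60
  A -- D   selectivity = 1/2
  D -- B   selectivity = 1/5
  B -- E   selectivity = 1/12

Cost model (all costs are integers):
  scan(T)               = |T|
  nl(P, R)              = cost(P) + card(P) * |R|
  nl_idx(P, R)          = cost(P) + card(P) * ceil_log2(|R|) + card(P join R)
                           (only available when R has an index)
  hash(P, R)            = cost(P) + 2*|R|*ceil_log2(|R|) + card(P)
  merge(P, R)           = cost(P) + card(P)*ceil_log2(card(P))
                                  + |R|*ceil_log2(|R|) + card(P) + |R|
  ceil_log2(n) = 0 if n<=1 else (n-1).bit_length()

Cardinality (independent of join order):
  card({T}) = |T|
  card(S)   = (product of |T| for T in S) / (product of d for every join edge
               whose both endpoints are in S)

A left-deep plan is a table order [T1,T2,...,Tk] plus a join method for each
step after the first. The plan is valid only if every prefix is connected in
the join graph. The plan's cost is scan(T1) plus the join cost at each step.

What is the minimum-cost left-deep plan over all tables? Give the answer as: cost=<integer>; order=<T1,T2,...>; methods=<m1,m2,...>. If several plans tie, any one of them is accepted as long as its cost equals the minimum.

cost=121730; order=A,C,D,B,E; methods=nl_idx,merge,hash,hash

Selinger DP (subsets sized 1..n):
  {C}: scan cost=300, card=300
  {A}: scan cost=20, card=20
  {D}: scan cost=250, card=250
  {B}: scan cost=40, card=40
  {E}: scan cost=300, card=300
  {AC}: card=100; try (C,nl_idx)→300, (A,hash)→800, (A,nl_idx)→1900, (C,merge)→3140, (A,merge)→3420, (C,hash)→5440 …(+2); best=300 via (C,nl_idx)
  {AD}: card=2500; try (A,hash)→700, (D,merge)→2390, (A,merge)→2620, (D,nl_idx)→2680, (A,nl_idx)→4000, (D,hash)→4040 …(+2); best=700 via (A,hash)
  {BD}: card=2000; try (B,hash)→980, (D,nl_idx)→2360, (D,merge)→2570, (B,merge)→2780, (D,hash)→4080, (D,nl)→10040 …(+1); best=980 via (B,hash)
  {BE}: card=1000; try (B,hash)→1080, (E,merge)→3320, (B,merge)→3580, (E,hash)→5480, (E,nl)→12040, (B,nl)→12300; best=1080 via (B,hash)
  {ACD}: card=12500; try (D,merge)→3350, (D,hash)→4400, (C,hash)→8600, (D,nl_idx)→13600, (D,nl)→25300, (C,nl_idx)→35700 …(+2); best=3350 via (D,merge)
  {ABD}: card=20000; try (A,hash)→3180, (B,hash)→3680, (A,merge)→25100, (A,nl_idx)→30980, (B,merge)→33480, (A,nl)→40980 …(+1); best=3180 via (A,hash)
  {BDE}: card=50000; try (D,hash)→6080, (E,hash)→8380, (D,merge)→14330, (E,merge)→27980, (D,nl_idx)→59080, (D,nl)→251080 …(+1); best=6080 via (D,hash)
  {ABCD}: card=100000; try (B,hash)→16330, (C,hash)→28580, (B,merge)→191130, (C,nl_idx)→283180, (C,merge)→326180, (B,nl)→503350 …(+1); best=16330 via (B,hash)
  {ABDE}: card=500000; try (E,hash)→28580, (A,hash)→56280, (E,merge)→326180, (A,nl_idx)→756080, (A,merge)→856200, (A,nl)→1006080 …(+1); best=28580 via (E,hash)
  {ABCDE}: card=2500000; try (E,hash)→121730, (C,hash)→533980, (E,merge)→1819330, (C,nl_idx)→7028580, (C,merge)→10031580, (E,nl)→30016330 …(+1); best=121730 via (E,hash)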